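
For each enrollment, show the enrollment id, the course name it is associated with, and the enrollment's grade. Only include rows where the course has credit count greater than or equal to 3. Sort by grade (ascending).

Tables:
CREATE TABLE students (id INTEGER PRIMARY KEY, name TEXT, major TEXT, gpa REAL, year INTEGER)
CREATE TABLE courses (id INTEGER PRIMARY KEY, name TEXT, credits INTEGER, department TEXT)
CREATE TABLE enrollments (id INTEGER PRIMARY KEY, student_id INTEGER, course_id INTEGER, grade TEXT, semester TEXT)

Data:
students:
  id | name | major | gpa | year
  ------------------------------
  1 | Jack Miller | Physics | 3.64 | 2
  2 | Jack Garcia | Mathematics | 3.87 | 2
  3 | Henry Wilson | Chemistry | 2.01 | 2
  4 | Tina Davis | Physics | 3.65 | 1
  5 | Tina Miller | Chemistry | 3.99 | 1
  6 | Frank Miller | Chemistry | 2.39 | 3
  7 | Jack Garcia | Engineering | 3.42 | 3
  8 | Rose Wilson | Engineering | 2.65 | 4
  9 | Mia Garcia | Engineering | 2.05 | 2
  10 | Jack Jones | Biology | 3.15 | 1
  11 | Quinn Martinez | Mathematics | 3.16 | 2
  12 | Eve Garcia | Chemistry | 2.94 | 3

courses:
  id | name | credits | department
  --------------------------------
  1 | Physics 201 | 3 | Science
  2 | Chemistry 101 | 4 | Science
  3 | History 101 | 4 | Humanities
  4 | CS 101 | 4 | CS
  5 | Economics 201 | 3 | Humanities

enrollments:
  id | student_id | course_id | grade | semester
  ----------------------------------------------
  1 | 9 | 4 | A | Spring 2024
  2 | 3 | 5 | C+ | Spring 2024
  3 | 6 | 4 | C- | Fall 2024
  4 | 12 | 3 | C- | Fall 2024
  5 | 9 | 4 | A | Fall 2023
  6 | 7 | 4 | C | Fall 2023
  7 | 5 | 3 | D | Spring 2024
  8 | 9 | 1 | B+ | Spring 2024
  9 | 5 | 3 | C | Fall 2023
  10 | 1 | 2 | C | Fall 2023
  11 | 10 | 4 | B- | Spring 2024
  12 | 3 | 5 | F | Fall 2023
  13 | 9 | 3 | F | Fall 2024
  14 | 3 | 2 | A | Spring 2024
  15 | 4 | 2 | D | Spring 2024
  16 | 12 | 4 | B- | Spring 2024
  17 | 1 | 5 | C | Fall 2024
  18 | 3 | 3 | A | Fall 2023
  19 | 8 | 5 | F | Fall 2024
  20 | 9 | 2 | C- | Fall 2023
SELECT c.id, p.name AS course, c.grade FROM enrollments c JOIN courses p ON c.course_id = p.id WHERE p.credits >= 3 ORDER BY c.grade ASC

Execution result:
id | course | grade
1 | CS 101 | A
5 | CS 101 | A
14 | Chemistry 101 | A
18 | History 101 | A
8 | Physics 201 | B+
11 | CS 101 | B-
16 | CS 101 | B-
6 | CS 101 | C
9 | History 101 | C
10 | Chemistry 101 | C
17 | Economics 201 | C
2 | Economics 201 | C+
3 | CS 101 | C-
4 | History 101 | C-
20 | Chemistry 101 | C-
7 | History 101 | D
15 | Chemistry 101 | D
12 | Economics 201 | F
13 | History 101 | F
19 | Economics 201 | F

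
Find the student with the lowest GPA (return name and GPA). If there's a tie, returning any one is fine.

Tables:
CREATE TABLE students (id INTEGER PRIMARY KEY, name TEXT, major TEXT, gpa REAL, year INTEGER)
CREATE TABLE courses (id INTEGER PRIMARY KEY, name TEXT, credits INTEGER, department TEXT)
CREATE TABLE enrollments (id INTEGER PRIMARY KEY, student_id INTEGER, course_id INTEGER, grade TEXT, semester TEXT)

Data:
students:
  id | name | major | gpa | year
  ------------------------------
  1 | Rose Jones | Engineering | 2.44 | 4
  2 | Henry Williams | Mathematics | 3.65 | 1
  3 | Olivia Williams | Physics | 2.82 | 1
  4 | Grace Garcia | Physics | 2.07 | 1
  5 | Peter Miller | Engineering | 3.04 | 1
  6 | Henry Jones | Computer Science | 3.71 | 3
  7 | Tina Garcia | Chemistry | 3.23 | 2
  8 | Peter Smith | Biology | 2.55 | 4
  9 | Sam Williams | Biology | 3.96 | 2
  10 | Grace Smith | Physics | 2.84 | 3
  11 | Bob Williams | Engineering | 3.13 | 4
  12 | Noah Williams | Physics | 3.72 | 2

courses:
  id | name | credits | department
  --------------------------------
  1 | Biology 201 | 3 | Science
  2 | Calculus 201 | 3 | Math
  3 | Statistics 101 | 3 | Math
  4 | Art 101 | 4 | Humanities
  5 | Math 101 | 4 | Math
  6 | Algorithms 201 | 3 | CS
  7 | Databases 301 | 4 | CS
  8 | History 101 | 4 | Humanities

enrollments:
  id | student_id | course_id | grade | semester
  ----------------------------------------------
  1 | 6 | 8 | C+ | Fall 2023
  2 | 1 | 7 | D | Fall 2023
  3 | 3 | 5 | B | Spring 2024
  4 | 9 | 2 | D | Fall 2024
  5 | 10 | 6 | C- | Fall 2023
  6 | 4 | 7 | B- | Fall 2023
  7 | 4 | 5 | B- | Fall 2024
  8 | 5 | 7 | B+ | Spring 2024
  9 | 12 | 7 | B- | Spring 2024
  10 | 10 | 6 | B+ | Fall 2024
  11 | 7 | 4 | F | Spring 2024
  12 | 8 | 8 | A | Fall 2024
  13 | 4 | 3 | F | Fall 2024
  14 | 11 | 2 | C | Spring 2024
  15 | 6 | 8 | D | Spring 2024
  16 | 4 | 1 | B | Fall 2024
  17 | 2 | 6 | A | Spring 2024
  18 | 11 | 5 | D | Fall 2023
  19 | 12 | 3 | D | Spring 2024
SELECT name, gpa FROM students ORDER BY gpa ASC LIMIT 1

Execution result:
name | gpa
Grace Garcia | 2.07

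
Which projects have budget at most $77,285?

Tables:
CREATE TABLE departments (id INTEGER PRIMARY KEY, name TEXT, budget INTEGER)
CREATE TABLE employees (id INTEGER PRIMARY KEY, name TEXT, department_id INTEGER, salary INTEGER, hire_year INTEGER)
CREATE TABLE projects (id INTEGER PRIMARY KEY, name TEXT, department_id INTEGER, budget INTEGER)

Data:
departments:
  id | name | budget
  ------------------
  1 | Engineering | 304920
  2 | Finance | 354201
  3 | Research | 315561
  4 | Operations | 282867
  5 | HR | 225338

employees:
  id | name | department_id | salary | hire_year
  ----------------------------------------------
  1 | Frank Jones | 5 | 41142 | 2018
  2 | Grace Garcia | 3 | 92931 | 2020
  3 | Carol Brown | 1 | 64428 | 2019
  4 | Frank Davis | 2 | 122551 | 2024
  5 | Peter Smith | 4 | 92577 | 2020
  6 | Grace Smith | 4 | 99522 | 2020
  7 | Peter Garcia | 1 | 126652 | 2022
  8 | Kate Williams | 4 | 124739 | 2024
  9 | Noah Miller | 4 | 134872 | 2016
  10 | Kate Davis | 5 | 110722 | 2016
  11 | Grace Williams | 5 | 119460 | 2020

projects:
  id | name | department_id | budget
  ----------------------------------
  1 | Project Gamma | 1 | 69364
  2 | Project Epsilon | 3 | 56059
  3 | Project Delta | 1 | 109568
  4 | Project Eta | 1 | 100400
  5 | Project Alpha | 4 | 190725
SELECT name, budget FROM projects WHERE budget <= 77285

Execution result:
name | budget
Project Gamma | 69364
Project Epsilon | 56059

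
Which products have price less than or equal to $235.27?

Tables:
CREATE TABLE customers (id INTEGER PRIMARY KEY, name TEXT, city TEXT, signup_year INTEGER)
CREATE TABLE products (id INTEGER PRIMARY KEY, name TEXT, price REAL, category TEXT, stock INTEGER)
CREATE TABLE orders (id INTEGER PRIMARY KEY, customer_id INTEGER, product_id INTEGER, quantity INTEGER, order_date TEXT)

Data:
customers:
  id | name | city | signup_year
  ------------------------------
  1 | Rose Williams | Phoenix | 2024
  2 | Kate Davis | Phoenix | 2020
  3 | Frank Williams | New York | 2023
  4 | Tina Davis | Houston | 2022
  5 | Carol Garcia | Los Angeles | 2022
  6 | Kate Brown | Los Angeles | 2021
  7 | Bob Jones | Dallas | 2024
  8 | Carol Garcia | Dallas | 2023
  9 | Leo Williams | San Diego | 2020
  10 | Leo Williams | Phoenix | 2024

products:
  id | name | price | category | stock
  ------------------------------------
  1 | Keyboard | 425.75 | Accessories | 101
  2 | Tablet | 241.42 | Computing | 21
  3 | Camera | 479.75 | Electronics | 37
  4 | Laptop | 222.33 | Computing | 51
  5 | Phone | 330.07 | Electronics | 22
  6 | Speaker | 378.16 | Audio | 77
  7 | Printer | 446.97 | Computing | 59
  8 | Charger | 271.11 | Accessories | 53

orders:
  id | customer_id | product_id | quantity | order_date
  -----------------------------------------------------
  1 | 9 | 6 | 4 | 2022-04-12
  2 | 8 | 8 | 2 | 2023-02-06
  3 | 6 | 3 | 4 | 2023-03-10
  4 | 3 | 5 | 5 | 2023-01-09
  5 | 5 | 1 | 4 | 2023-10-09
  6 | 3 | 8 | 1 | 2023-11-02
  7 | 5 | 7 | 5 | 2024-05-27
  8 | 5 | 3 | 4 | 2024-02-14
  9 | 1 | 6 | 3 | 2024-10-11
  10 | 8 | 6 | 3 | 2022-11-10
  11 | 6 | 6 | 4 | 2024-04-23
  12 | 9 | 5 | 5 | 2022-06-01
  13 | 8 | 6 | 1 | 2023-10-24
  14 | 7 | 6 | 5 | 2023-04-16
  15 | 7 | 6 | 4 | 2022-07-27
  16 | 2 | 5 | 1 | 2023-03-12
SELECT name, price FROM products WHERE price <= 235.27

Execution result:
name | price
Laptop | 222.33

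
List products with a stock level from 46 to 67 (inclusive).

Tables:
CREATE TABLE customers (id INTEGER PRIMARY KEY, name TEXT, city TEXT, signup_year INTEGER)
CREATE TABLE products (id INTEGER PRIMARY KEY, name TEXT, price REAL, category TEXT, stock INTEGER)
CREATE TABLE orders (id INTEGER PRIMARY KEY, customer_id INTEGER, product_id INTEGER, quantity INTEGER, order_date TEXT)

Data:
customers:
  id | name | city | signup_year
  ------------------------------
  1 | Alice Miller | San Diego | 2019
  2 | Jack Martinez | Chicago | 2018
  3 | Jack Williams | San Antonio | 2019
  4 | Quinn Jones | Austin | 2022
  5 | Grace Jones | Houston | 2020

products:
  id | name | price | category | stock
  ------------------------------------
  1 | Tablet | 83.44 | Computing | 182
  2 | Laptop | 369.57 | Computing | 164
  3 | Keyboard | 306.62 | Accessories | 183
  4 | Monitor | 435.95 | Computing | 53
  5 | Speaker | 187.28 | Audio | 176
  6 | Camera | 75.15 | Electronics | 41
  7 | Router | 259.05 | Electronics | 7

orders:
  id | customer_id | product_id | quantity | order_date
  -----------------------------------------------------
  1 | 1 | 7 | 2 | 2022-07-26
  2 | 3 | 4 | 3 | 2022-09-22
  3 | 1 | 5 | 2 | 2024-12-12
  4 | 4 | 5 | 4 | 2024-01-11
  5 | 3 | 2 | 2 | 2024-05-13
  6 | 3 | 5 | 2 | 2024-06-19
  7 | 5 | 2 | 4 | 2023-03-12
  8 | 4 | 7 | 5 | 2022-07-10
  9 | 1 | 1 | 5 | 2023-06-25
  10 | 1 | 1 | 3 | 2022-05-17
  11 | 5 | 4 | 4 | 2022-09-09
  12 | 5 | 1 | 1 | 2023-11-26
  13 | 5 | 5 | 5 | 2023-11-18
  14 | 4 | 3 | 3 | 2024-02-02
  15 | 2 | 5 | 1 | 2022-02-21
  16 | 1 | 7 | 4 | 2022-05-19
SELECT name, stock FROM products WHERE stock BETWEEN 46 AND 67

Execution result:
name | stock
Monitor | 53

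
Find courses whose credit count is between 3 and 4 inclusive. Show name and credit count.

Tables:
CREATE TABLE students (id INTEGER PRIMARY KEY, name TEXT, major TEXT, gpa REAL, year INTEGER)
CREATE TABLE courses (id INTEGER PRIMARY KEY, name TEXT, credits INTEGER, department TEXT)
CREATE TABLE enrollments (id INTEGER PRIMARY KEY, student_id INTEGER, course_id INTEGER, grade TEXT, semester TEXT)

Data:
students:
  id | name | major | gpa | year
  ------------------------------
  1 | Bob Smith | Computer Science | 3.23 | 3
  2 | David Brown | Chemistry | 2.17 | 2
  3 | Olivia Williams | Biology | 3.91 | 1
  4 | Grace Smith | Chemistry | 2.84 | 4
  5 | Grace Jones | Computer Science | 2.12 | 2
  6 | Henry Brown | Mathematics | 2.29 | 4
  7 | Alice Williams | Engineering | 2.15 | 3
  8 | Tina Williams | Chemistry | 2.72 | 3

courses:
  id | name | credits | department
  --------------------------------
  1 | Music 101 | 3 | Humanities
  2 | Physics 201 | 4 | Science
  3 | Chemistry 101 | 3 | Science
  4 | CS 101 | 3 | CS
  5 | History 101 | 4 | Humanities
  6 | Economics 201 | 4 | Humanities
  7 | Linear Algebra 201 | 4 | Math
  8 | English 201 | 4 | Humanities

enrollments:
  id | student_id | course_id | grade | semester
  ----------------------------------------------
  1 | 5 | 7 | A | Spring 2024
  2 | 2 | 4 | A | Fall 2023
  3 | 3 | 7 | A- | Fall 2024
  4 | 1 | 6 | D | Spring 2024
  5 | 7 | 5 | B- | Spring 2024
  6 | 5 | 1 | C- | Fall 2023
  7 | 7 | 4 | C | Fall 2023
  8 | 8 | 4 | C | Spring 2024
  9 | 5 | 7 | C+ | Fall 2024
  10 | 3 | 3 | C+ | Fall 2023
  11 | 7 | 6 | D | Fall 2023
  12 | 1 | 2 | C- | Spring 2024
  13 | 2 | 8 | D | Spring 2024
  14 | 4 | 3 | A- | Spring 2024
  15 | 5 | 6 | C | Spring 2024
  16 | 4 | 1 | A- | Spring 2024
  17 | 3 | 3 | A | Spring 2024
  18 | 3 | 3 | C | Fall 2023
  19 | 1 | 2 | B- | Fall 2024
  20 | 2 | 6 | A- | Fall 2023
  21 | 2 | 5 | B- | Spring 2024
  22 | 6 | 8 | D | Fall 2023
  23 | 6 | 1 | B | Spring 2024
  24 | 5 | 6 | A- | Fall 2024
SELECT name, credits FROM courses WHERE credits BETWEEN 3 AND 4

Execution result:
name | credits
Music 101 | 3
Physics 201 | 4
Chemistry 101 | 3
CS 101 | 3
History 101 | 4
Economics 201 | 4
Linear Algebra 201 | 4
English 201 | 4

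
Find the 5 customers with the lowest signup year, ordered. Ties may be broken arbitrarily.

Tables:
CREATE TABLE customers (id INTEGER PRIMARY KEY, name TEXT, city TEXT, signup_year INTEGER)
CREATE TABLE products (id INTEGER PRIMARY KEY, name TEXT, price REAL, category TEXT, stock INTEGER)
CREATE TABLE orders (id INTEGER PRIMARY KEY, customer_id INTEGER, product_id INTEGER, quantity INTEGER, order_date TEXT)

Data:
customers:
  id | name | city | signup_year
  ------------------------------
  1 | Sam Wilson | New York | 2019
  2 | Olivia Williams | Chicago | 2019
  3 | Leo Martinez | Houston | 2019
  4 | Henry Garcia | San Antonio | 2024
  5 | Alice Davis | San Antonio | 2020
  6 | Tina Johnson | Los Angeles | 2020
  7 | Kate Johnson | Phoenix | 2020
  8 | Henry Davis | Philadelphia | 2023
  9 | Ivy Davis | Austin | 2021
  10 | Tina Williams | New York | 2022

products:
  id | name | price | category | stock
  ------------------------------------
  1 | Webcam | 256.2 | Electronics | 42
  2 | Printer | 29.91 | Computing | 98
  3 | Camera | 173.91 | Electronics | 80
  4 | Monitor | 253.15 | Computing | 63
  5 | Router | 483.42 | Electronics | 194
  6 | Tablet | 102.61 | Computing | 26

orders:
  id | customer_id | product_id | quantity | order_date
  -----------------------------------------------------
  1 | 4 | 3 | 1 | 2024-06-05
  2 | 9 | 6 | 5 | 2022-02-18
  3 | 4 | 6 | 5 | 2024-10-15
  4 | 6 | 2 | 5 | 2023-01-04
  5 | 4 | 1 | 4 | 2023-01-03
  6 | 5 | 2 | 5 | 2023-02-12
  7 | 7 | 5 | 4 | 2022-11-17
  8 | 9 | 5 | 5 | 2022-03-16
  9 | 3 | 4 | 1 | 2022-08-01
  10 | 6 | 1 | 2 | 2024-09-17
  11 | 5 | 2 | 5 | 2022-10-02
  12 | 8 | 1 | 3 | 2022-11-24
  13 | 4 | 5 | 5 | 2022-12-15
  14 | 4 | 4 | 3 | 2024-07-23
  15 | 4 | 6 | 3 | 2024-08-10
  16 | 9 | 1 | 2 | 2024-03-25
SELECT name, signup_year FROM customers ORDER BY signup_year ASC LIMIT 5

Execution result:
name | signup_year
Sam Wilson | 2019
Olivia Williams | 2019
Leo Martinez | 2019
Alice Davis | 2020
Tina Johnson | 2020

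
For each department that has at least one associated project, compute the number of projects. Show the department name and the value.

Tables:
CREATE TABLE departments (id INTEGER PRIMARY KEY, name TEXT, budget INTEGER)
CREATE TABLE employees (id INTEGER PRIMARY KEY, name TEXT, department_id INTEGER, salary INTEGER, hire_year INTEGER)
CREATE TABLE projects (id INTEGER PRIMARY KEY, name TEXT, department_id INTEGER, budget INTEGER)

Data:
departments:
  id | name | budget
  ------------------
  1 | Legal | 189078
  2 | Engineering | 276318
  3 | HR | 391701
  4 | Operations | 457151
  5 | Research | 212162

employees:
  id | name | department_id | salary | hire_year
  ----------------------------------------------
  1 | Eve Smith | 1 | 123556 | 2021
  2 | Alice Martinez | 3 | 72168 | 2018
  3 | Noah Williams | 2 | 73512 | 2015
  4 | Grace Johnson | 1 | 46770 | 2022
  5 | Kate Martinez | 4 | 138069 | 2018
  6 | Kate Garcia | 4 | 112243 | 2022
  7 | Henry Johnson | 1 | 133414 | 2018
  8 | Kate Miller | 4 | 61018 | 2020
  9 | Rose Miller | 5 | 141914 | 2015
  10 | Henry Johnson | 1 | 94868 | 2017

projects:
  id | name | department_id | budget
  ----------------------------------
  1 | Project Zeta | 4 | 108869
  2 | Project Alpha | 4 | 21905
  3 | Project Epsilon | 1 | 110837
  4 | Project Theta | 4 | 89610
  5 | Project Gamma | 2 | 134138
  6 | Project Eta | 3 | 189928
SELECT p.name, COUNT(*) AS n FROM projects c JOIN departments p ON c.department_id = p.id GROUP BY p.id, p.name

Execution result:
name | n
Legal | 1
Engineering | 1
HR | 1
Operations | 3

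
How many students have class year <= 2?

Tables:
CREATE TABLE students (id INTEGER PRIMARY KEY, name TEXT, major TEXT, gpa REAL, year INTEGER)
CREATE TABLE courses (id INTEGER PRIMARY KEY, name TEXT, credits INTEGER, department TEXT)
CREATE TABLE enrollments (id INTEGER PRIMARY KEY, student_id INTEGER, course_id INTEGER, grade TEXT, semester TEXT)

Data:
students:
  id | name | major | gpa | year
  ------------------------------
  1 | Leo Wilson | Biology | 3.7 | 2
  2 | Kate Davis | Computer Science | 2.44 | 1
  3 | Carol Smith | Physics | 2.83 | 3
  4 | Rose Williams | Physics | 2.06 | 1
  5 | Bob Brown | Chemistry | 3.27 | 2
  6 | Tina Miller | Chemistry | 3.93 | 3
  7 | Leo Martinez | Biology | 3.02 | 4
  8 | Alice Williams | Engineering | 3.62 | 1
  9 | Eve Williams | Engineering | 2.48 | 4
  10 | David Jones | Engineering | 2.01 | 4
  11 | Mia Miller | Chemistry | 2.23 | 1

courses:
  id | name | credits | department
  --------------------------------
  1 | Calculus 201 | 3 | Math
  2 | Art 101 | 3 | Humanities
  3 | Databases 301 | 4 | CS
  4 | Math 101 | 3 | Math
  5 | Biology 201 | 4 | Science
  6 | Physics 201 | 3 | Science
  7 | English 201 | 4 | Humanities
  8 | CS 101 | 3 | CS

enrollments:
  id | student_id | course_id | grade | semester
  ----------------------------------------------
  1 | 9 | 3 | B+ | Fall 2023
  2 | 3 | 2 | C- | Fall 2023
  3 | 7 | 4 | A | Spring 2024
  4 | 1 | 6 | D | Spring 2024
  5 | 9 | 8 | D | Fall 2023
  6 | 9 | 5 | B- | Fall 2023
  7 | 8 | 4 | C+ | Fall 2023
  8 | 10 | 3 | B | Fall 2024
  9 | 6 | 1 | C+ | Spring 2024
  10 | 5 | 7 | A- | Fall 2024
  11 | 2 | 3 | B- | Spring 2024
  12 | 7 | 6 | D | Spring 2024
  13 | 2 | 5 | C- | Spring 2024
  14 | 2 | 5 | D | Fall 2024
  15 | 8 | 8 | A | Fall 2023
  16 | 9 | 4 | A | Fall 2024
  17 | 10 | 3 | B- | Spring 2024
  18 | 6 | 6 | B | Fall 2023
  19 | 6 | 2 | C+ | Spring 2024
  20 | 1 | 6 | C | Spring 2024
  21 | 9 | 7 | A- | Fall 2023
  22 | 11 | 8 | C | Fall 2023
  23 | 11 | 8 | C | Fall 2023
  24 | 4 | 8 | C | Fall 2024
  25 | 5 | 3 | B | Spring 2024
SELECT COUNT(*) FROM students WHERE year <= 2

Execution result:
6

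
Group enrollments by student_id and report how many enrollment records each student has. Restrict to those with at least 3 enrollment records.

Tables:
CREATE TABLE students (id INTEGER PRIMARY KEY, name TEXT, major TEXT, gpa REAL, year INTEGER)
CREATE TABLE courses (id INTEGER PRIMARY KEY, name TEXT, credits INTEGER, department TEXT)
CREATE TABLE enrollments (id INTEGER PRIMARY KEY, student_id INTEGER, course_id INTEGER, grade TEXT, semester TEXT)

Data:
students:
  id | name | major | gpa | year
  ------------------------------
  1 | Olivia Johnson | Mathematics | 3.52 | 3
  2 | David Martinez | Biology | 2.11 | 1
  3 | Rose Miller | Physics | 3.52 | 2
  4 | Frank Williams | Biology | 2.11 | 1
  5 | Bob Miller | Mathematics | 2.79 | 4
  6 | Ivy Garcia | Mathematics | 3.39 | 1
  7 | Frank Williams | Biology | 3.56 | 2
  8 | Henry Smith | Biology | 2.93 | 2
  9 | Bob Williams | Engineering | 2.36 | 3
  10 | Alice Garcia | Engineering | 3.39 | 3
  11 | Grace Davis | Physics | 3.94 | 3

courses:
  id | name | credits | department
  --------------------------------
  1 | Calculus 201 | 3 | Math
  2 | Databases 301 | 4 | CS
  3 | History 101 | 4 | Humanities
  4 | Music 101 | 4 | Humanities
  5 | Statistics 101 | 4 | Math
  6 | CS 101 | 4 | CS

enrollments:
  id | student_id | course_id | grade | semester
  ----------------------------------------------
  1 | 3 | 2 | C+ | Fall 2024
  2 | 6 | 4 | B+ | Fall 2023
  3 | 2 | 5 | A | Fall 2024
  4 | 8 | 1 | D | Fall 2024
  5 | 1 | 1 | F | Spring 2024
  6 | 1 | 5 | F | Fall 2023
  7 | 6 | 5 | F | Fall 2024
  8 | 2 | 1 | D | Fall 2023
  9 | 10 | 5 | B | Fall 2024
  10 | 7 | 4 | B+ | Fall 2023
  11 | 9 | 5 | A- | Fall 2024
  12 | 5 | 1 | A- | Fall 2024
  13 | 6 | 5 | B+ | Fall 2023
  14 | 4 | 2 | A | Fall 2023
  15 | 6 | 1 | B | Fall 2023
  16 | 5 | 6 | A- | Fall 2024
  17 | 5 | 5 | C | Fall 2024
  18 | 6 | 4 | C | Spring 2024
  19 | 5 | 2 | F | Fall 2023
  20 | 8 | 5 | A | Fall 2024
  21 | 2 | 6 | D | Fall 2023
SELECT student_id, COUNT(*) AS enrollment_count FROM enrollments GROUP BY student_id HAVING COUNT(*) >= 3

Execution result:
student_id | enrollment_count
2 | 3
5 | 4
6 | 5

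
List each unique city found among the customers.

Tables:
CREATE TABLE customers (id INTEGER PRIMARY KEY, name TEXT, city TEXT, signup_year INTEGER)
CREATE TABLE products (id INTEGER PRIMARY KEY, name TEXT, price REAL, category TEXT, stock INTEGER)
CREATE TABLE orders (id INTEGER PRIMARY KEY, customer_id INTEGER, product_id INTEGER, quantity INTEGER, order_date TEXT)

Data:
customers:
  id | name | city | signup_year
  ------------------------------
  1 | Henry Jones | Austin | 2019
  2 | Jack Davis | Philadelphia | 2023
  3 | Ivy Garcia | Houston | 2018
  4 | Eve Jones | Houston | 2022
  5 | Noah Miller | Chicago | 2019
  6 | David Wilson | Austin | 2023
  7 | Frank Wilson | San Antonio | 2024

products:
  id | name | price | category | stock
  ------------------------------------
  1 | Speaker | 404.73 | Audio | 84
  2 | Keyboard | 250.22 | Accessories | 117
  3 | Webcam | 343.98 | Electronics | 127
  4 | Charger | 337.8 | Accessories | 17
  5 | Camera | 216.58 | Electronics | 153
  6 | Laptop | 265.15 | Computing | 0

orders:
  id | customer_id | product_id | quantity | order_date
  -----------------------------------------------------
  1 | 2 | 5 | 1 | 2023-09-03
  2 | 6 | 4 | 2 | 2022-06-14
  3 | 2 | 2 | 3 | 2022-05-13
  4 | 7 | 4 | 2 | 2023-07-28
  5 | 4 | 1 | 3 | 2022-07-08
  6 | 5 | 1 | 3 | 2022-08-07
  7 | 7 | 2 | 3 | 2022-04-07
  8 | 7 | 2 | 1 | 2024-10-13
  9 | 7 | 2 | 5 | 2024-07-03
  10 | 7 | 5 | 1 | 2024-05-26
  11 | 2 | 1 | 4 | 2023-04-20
SELECT DISTINCT city FROM customers

Execution result:
city
Austin
Philadelphia
Houston
Chicago
San Antonio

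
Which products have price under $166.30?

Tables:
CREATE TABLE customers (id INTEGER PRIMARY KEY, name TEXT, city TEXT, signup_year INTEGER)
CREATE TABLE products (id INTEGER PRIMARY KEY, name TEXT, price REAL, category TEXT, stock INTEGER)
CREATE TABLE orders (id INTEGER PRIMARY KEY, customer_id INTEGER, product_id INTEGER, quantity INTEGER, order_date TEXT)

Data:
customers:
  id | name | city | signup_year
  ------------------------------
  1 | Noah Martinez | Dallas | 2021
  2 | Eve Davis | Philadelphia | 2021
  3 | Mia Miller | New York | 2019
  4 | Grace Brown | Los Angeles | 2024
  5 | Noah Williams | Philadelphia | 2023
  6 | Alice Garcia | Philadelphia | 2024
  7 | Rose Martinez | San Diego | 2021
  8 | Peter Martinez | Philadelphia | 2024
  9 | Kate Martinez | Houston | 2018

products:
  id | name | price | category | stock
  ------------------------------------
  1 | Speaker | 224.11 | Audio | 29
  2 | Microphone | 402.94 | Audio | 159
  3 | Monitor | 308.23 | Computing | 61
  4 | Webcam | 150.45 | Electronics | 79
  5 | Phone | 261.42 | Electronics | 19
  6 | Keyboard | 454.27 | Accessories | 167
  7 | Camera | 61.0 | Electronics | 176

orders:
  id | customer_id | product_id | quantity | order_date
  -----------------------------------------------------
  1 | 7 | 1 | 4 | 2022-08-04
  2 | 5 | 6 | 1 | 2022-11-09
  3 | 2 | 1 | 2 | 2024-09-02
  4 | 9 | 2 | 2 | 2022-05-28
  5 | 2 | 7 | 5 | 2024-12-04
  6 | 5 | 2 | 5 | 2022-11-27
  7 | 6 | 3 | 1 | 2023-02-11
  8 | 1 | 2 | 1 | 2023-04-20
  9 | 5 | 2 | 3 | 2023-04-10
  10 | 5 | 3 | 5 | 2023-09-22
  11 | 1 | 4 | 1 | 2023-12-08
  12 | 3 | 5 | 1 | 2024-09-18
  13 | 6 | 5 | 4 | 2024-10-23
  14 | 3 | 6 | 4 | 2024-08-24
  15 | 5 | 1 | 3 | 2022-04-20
SELECT name, price FROM products WHERE price < 166.3

Execution result:
name | price
Webcam | 150.45
Camera | 61.00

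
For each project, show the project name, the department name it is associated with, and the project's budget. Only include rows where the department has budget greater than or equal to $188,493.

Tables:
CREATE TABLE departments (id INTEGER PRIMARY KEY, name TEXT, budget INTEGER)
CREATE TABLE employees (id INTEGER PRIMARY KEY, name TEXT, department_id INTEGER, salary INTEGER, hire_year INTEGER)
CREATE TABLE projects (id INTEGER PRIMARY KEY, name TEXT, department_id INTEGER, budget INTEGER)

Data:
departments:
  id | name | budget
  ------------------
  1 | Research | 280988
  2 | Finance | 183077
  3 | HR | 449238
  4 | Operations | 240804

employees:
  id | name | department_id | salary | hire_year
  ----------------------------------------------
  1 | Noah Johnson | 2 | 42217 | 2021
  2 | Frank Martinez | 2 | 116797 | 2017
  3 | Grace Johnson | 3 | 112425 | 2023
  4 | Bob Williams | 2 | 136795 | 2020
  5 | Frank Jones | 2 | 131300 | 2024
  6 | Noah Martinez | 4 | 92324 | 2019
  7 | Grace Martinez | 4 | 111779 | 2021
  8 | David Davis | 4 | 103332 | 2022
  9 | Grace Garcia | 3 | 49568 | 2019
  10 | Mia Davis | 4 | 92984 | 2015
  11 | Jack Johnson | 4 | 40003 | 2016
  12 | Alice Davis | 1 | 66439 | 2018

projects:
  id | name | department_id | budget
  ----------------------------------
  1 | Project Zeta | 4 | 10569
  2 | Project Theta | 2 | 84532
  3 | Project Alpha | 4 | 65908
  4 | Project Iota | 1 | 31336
SELECT c.name, p.name AS department, c.budget FROM projects c JOIN departments p ON c.department_id = p.id WHERE p.budget >= 188493

Execution result:
name | department | budget
Project Zeta | Operations | 10569
Project Alpha | Operations | 65908
Project Iota | Research | 31336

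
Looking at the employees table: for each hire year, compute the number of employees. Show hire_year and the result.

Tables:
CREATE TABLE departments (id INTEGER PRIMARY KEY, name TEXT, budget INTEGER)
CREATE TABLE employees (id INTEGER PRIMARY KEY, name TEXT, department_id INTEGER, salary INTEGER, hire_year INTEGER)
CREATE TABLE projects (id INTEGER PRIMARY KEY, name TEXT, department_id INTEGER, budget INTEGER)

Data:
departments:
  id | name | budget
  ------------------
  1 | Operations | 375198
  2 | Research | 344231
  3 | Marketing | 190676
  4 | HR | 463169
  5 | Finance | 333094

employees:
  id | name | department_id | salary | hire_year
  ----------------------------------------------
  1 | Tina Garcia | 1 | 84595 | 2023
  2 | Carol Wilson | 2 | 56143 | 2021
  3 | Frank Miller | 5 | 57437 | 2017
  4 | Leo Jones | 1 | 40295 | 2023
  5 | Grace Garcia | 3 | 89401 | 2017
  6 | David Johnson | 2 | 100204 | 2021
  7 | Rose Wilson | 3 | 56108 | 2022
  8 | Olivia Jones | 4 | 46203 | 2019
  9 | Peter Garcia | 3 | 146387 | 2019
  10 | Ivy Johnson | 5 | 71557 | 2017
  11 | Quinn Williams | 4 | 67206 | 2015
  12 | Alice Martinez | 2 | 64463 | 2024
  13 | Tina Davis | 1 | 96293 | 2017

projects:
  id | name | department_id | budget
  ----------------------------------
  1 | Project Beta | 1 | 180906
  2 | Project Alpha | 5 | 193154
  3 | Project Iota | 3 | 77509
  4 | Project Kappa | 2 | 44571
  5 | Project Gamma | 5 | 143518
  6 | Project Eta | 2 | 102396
SELECT hire_year, COUNT(*) AS n FROM employees GROUP BY hire_year

Execution result:
hire_year | n
2015 | 1
2017 | 4
2019 | 2
2021 | 2
2022 | 1
2023 | 2
2024 | 1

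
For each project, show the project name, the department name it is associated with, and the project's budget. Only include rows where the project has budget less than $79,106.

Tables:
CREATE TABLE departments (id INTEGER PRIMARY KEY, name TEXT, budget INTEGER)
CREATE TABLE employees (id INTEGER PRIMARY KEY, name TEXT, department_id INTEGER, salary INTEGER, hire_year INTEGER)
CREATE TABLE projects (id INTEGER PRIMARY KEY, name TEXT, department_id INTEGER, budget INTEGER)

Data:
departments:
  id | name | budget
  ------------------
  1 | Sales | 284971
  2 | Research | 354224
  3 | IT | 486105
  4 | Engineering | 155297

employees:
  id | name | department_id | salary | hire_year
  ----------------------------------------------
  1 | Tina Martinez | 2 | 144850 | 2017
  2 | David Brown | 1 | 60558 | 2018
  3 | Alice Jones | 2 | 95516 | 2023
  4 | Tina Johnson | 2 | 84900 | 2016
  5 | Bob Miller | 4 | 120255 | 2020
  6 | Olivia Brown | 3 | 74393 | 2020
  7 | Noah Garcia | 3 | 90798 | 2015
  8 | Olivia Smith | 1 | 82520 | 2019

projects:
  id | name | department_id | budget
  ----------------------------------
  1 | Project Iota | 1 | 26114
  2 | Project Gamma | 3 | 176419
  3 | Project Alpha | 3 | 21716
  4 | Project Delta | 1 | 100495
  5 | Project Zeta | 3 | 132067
SELECT c.name, p.name AS department, c.budget FROM projects c JOIN departments p ON c.department_id = p.id WHERE c.budget < 79106

Execution result:
name | department | budget
Project Iota | Sales | 26114
Project Alpha | IT | 21716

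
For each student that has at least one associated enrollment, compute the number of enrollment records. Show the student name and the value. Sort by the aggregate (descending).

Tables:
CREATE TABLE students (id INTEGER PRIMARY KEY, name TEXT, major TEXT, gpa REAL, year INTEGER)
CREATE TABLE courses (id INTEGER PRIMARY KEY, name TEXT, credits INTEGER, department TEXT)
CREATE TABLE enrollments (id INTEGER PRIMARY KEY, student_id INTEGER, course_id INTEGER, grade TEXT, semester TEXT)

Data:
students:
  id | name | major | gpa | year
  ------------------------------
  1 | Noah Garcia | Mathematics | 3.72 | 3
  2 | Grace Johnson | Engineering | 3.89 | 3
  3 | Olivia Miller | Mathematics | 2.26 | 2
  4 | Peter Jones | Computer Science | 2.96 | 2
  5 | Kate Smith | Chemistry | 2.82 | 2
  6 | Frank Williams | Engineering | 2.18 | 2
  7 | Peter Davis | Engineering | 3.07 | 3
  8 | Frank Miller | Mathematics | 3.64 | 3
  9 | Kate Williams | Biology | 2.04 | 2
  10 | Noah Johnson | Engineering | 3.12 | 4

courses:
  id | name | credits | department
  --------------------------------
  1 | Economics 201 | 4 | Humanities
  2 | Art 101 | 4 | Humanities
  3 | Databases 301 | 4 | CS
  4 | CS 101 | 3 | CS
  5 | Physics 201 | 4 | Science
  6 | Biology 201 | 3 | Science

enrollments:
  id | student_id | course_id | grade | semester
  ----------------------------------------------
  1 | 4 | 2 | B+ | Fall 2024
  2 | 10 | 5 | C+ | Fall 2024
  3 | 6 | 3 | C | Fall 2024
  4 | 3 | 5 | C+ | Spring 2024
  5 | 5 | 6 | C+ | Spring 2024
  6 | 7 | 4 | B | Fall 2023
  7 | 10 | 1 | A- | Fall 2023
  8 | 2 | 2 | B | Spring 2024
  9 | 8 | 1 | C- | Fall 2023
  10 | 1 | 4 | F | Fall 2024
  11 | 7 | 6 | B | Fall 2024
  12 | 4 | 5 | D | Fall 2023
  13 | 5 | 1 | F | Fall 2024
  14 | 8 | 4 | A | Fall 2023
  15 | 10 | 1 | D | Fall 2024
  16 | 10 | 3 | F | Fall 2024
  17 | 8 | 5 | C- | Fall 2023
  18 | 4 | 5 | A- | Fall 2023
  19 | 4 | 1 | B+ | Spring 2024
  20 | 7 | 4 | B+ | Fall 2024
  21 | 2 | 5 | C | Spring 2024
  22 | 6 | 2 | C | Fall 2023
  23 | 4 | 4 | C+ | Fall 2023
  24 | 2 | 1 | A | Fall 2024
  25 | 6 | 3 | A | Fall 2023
SELECT p.name, COUNT(*) AS n FROM enrollments c JOIN students p ON c.student_id = p.id GROUP BY p.id, p.name ORDER BY n DESC

Execution result:
name | n
Peter Jones | 5
Noah Johnson | 4
Grace Johnson | 3
Frank Williams | 3
Peter Davis | 3
Frank Miller | 3
Kate Smith | 2
Noah Garcia | 1
Olivia Miller | 1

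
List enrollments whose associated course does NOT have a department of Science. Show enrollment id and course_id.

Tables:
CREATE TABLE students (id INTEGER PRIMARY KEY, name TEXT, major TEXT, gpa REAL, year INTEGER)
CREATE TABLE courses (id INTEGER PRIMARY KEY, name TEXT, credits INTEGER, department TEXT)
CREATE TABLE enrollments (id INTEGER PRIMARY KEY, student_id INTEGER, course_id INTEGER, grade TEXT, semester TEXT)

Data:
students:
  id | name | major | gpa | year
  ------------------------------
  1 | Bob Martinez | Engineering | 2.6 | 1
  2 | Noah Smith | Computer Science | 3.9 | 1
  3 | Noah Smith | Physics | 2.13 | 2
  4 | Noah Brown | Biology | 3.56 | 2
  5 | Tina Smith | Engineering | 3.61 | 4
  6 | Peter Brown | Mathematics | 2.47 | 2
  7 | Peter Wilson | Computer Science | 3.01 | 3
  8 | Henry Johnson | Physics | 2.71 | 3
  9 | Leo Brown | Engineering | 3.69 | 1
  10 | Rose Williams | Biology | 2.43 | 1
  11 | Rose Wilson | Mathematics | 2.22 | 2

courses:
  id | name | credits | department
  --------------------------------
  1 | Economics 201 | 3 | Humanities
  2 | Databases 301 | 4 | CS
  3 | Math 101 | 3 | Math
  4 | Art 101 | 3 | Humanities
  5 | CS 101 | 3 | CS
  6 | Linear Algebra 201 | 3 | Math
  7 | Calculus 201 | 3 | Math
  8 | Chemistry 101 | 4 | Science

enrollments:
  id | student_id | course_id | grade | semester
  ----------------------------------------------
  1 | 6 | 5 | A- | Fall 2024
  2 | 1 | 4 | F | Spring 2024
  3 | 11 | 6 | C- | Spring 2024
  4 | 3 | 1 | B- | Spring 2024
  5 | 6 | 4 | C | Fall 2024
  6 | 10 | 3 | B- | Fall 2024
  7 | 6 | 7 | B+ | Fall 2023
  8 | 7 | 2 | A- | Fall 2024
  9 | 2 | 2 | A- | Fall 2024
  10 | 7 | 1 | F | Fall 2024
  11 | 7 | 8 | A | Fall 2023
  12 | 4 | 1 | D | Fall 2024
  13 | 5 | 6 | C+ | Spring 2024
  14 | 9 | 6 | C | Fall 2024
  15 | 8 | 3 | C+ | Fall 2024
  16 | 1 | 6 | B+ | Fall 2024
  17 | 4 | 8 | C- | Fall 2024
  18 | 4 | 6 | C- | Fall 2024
SELECT id, course_id FROM enrollments WHERE course_id NOT IN (SELECT id FROM courses WHERE department = 'Science')

Execution result:
id | course_id
1 | 5
2 | 4
3 | 6
4 | 1
5 | 4
6 | 3
7 | 7
8 | 2
9 | 2
10 | 1
12 | 1
13 | 6
14 | 6
15 | 3
16 | 6
18 | 6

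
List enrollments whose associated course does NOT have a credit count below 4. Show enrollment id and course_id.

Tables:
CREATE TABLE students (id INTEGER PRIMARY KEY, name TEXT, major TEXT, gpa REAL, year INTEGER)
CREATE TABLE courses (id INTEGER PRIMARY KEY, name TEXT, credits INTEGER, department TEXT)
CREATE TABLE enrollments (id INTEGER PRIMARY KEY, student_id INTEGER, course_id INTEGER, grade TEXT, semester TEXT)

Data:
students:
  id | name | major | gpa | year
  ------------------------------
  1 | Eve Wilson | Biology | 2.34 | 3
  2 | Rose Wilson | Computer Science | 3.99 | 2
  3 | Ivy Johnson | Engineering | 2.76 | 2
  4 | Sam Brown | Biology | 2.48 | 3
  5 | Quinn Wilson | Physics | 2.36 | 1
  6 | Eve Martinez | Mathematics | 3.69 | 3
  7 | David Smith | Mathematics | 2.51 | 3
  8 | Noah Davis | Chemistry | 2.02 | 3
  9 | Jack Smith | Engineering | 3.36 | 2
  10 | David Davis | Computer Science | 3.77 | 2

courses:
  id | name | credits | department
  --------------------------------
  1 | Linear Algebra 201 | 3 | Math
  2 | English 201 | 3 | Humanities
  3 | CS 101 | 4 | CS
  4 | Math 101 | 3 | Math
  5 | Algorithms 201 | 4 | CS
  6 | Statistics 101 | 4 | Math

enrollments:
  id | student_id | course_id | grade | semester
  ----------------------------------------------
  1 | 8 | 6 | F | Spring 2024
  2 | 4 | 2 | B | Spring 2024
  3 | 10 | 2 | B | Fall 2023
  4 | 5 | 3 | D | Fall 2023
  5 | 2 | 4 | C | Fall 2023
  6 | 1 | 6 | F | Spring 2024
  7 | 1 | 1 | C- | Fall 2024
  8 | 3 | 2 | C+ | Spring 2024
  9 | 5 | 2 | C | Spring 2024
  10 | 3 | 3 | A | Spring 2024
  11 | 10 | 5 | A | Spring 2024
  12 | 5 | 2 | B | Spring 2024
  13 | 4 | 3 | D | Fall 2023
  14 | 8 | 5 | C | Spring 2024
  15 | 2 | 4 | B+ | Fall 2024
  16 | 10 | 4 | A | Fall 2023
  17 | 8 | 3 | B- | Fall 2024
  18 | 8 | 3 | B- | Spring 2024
SELECT id, course_id FROM enrollments WHERE course_id NOT IN (SELECT id FROM courses WHERE credits < 4)

Execution result:
id | course_id
1 | 6
4 | 3
6 | 6
10 | 3
11 | 5
13 | 3
14 | 5
17 | 3
18 | 3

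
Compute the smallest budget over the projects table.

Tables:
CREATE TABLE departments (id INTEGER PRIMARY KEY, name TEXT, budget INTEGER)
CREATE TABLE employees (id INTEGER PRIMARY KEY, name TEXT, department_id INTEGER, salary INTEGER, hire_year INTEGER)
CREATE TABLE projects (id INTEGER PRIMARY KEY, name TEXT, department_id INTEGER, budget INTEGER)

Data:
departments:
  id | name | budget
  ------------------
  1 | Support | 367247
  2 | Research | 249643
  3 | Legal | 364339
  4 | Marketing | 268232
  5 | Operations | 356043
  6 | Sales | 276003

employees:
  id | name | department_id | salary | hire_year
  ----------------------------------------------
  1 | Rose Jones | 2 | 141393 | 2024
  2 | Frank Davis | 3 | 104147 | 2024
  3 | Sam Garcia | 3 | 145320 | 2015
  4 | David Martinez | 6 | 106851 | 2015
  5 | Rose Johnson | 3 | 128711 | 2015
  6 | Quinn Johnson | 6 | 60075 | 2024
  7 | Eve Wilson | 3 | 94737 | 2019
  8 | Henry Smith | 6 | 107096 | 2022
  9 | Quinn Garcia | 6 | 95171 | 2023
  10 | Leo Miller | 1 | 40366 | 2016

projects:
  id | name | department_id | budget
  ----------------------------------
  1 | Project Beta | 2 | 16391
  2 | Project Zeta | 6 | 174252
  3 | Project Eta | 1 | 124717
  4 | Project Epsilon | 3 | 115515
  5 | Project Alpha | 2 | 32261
SELECT MIN(budget) FROM projects

Execution result:
16391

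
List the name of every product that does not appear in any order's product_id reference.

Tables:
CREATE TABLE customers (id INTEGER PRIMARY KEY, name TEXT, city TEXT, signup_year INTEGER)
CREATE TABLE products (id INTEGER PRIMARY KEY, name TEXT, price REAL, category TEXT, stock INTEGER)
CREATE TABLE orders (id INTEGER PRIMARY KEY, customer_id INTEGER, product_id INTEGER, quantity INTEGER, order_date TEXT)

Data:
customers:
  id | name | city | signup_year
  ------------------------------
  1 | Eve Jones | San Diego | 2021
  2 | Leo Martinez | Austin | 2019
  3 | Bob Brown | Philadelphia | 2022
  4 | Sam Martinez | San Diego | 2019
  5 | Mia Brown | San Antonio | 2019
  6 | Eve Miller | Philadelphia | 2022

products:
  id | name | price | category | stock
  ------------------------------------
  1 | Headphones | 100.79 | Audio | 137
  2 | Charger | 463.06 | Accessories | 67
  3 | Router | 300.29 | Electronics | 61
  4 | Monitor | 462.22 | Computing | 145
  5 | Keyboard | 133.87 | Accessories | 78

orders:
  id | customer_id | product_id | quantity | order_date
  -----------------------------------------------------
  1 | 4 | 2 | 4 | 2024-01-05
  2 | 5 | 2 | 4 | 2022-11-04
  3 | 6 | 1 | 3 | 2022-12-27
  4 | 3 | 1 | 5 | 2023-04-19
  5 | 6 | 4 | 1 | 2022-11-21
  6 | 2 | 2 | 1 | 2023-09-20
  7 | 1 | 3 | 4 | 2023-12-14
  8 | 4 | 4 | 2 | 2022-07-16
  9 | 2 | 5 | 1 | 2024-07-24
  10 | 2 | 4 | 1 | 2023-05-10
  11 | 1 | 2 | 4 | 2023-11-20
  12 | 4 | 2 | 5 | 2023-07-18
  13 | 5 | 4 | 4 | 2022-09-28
SELECT p.name FROM products p LEFT JOIN orders c ON c.product_id = p.id WHERE c.id IS NULL

Execution result:
(no rows)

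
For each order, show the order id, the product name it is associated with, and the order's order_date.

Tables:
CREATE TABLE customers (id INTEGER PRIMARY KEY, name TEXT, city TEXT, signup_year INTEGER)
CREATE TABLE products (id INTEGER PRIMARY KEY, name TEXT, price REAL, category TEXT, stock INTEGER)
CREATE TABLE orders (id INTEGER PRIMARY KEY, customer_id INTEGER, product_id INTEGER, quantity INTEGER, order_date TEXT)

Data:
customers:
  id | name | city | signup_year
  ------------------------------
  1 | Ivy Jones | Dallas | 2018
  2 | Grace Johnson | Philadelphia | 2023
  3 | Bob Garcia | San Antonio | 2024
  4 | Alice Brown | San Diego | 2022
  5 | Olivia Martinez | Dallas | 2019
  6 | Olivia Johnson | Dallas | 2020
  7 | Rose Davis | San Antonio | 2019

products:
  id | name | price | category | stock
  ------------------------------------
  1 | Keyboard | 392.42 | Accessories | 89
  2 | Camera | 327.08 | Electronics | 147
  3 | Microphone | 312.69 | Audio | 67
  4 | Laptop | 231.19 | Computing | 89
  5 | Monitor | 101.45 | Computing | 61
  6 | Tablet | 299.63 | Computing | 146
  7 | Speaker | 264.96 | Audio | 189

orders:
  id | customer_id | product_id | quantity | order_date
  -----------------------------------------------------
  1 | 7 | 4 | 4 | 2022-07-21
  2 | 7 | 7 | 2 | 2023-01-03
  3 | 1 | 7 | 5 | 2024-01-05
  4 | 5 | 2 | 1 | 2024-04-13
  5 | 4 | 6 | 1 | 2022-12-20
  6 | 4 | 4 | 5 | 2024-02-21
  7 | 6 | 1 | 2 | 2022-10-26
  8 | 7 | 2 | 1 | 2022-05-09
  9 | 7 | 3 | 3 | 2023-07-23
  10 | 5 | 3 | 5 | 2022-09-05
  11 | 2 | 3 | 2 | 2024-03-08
SELECT c.id, p.name AS product, c.order_date FROM orders c JOIN products p ON c.product_id = p.id

Execution result:
id | product | order_date
1 | Laptop | 2022-07-21
2 | Speaker | 2023-01-03
3 | Speaker | 2024-01-05
4 | Camera | 2024-04-13
5 | Tablet | 2022-12-20
6 | Laptop | 2024-02-21
7 | Keyboard | 2022-10-26
8 | Camera | 2022-05-09
9 | Microphone | 2023-07-23
10 | Microphone | 2022-09-05
11 | Microphone | 2024-03-08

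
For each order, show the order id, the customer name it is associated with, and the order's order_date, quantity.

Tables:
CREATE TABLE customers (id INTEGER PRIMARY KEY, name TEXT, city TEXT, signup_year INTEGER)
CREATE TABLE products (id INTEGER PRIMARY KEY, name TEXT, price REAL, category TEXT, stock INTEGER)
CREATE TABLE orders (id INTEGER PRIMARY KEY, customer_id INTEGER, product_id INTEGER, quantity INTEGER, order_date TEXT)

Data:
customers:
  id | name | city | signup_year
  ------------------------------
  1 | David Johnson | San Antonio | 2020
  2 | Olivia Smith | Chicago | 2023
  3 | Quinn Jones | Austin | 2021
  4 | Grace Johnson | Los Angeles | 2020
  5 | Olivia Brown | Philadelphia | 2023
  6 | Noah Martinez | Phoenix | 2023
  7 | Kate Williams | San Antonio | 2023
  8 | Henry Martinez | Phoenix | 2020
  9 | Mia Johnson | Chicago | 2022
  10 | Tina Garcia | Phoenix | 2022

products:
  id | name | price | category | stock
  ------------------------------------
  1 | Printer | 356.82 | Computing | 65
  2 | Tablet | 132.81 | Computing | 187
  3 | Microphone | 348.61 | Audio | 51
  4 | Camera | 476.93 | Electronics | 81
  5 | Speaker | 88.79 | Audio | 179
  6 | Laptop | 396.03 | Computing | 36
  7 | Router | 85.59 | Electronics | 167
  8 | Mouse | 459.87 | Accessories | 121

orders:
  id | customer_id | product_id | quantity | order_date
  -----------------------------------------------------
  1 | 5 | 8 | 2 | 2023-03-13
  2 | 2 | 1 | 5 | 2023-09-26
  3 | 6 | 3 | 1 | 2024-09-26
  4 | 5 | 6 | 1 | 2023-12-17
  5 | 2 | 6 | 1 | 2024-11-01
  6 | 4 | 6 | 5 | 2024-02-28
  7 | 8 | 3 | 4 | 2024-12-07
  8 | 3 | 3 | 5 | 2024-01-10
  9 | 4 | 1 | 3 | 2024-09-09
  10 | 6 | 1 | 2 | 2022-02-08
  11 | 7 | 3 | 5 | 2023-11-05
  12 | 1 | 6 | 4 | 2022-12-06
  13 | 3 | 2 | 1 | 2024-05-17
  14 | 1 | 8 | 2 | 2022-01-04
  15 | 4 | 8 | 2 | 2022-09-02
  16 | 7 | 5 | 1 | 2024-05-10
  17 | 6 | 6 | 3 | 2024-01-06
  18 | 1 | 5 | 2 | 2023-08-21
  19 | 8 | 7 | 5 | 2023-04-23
SELECT c.id, p.name AS customer, c.order_date, c.quantity FROM orders c JOIN customers p ON c.customer_id = p.id

Execution result:
id | customer | order_date | quantity
1 | Olivia Brown | 2023-03-13 | 2
2 | Olivia Smith | 2023-09-26 | 5
3 | Noah Martinez | 2024-09-26 | 1
4 | Olivia Brown | 2023-12-17 | 1
5 | Olivia Smith | 2024-11-01 | 1
6 | Grace Johnson | 2024-02-28 | 5
7 | Henry Martinez | 2024-12-07 | 4
8 | Quinn Jones | 2024-01-10 | 5
9 | Grace Johnson | 2024-09-09 | 3
10 | Noah Martinez | 2022-02-08 | 2
11 | Kate Williams | 2023-11-05 | 5
12 | David Johnson | 2022-12-06 | 4
13 | Quinn Jones | 2024-05-17 | 1
14 | David Johnson | 2022-01-04 | 2
15 | Grace Johnson | 2022-09-02 | 2
16 | Kate Williams | 2024-05-10 | 1
17 | Noah Martinez | 2024-01-06 | 3
18 | David Johnson | 2023-08-21 | 2
19 | Henry Martinez | 2023-04-23 | 5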